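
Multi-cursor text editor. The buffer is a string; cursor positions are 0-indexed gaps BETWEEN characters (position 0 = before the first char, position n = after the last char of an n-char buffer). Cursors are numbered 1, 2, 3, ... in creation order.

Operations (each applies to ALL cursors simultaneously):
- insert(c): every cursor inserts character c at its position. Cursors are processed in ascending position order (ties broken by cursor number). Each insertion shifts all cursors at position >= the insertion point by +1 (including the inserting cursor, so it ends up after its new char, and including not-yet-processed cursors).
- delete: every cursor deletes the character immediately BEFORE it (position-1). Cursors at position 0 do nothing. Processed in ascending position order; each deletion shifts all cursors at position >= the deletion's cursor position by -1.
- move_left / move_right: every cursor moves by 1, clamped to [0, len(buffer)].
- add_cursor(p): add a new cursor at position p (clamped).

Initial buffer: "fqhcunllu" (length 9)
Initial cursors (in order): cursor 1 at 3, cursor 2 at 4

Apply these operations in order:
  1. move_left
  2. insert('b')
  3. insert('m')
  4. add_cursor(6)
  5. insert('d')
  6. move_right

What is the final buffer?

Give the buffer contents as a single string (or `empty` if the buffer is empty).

After op 1 (move_left): buffer="fqhcunllu" (len 9), cursors c1@2 c2@3, authorship .........
After op 2 (insert('b')): buffer="fqbhbcunllu" (len 11), cursors c1@3 c2@5, authorship ..1.2......
After op 3 (insert('m')): buffer="fqbmhbmcunllu" (len 13), cursors c1@4 c2@7, authorship ..11.22......
After op 4 (add_cursor(6)): buffer="fqbmhbmcunllu" (len 13), cursors c1@4 c3@6 c2@7, authorship ..11.22......
After op 5 (insert('d')): buffer="fqbmdhbdmdcunllu" (len 16), cursors c1@5 c3@8 c2@10, authorship ..111.2322......
After op 6 (move_right): buffer="fqbmdhbdmdcunllu" (len 16), cursors c1@6 c3@9 c2@11, authorship ..111.2322......

Answer: fqbmdhbdmdcunllu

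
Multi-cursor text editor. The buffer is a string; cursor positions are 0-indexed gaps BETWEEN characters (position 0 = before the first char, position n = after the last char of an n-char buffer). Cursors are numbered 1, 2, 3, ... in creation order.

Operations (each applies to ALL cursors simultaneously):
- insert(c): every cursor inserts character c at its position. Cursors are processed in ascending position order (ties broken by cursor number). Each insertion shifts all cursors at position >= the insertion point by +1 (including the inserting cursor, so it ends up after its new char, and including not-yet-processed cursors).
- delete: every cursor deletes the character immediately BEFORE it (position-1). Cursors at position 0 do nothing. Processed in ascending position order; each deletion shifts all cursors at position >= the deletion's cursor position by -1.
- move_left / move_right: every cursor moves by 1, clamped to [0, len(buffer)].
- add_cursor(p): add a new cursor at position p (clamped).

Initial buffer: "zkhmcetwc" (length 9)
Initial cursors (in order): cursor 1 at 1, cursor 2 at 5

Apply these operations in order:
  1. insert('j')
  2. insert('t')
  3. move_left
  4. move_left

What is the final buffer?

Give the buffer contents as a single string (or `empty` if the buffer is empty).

Answer: zjtkhmcjtetwc

Derivation:
After op 1 (insert('j')): buffer="zjkhmcjetwc" (len 11), cursors c1@2 c2@7, authorship .1....2....
After op 2 (insert('t')): buffer="zjtkhmcjtetwc" (len 13), cursors c1@3 c2@9, authorship .11....22....
After op 3 (move_left): buffer="zjtkhmcjtetwc" (len 13), cursors c1@2 c2@8, authorship .11....22....
After op 4 (move_left): buffer="zjtkhmcjtetwc" (len 13), cursors c1@1 c2@7, authorship .11....22....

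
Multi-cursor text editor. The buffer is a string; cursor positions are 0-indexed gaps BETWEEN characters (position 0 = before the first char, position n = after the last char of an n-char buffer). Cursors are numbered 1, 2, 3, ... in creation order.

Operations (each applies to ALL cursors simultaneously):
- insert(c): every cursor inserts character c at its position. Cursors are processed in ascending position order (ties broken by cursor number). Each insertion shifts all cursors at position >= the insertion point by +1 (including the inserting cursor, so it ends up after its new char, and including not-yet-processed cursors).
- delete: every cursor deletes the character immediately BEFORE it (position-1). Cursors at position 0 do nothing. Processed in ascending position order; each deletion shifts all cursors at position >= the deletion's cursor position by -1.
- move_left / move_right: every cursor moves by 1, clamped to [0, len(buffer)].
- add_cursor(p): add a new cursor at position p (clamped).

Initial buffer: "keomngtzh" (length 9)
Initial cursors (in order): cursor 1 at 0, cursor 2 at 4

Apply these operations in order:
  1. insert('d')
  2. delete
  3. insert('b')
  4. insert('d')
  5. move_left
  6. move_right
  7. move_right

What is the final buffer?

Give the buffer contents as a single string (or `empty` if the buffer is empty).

Answer: bdkeombdngtzh

Derivation:
After op 1 (insert('d')): buffer="dkeomdngtzh" (len 11), cursors c1@1 c2@6, authorship 1....2.....
After op 2 (delete): buffer="keomngtzh" (len 9), cursors c1@0 c2@4, authorship .........
After op 3 (insert('b')): buffer="bkeombngtzh" (len 11), cursors c1@1 c2@6, authorship 1....2.....
After op 4 (insert('d')): buffer="bdkeombdngtzh" (len 13), cursors c1@2 c2@8, authorship 11....22.....
After op 5 (move_left): buffer="bdkeombdngtzh" (len 13), cursors c1@1 c2@7, authorship 11....22.....
After op 6 (move_right): buffer="bdkeombdngtzh" (len 13), cursors c1@2 c2@8, authorship 11....22.....
After op 7 (move_right): buffer="bdkeombdngtzh" (len 13), cursors c1@3 c2@9, authorship 11....22.....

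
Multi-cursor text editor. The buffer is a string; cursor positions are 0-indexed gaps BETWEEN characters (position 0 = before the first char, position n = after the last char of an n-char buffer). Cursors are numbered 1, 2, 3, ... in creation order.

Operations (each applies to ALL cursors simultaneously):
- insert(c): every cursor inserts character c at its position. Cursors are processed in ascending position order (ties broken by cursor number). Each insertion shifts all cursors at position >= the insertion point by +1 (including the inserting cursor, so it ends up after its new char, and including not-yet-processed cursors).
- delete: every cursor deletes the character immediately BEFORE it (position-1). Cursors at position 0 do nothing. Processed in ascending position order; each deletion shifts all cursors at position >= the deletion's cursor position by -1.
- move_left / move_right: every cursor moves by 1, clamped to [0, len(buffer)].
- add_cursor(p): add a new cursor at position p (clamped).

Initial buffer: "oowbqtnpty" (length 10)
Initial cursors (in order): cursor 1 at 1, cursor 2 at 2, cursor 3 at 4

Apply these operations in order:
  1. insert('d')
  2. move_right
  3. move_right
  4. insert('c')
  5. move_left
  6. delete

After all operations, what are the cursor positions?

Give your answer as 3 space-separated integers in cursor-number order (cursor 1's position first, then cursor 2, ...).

After op 1 (insert('d')): buffer="ododwbdqtnpty" (len 13), cursors c1@2 c2@4 c3@7, authorship .1.2..3......
After op 2 (move_right): buffer="ododwbdqtnpty" (len 13), cursors c1@3 c2@5 c3@8, authorship .1.2..3......
After op 3 (move_right): buffer="ododwbdqtnpty" (len 13), cursors c1@4 c2@6 c3@9, authorship .1.2..3......
After op 4 (insert('c')): buffer="ododcwbcdqtcnpty" (len 16), cursors c1@5 c2@8 c3@12, authorship .1.21..23..3....
After op 5 (move_left): buffer="ododcwbcdqtcnpty" (len 16), cursors c1@4 c2@7 c3@11, authorship .1.21..23..3....
After op 6 (delete): buffer="odocwcdqcnpty" (len 13), cursors c1@3 c2@5 c3@8, authorship .1.1.23.3....

Answer: 3 5 8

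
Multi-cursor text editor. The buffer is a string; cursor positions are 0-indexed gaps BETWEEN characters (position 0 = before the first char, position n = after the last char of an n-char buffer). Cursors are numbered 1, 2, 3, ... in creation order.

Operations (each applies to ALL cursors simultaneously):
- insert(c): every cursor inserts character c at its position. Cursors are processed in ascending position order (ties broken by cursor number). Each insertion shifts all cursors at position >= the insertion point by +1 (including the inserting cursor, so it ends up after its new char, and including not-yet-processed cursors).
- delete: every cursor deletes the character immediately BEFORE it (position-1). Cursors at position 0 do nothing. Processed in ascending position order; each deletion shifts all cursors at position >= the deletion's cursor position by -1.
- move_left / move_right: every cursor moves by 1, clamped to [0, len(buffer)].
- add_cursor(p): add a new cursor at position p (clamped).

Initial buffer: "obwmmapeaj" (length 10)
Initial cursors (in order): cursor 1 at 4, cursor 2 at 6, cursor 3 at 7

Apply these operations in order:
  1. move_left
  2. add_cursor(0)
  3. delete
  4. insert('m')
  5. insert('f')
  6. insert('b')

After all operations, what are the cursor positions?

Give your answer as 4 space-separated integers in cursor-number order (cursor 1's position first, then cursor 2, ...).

After op 1 (move_left): buffer="obwmmapeaj" (len 10), cursors c1@3 c2@5 c3@6, authorship ..........
After op 2 (add_cursor(0)): buffer="obwmmapeaj" (len 10), cursors c4@0 c1@3 c2@5 c3@6, authorship ..........
After op 3 (delete): buffer="obmpeaj" (len 7), cursors c4@0 c1@2 c2@3 c3@3, authorship .......
After op 4 (insert('m')): buffer="mobmmmmpeaj" (len 11), cursors c4@1 c1@4 c2@7 c3@7, authorship 4..1.23....
After op 5 (insert('f')): buffer="mfobmfmmmffpeaj" (len 15), cursors c4@2 c1@6 c2@11 c3@11, authorship 44..11.2323....
After op 6 (insert('b')): buffer="mfbobmfbmmmffbbpeaj" (len 19), cursors c4@3 c1@8 c2@15 c3@15, authorship 444..111.232323....

Answer: 8 15 15 3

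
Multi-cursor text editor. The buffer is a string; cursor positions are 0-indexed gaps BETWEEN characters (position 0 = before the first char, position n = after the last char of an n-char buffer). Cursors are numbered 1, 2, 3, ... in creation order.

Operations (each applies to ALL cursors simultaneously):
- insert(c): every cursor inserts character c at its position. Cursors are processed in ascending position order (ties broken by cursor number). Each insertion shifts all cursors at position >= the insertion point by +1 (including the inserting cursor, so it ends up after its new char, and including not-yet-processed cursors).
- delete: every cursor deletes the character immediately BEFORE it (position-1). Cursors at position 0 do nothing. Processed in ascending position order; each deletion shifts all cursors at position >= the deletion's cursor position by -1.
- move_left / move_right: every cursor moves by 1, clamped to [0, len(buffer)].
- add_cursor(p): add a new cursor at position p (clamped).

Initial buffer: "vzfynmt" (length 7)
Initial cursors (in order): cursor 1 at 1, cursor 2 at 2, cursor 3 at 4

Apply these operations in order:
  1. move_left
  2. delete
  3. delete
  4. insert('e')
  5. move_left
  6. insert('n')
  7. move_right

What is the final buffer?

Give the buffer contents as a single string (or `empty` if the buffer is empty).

Answer: eennneynmt

Derivation:
After op 1 (move_left): buffer="vzfynmt" (len 7), cursors c1@0 c2@1 c3@3, authorship .......
After op 2 (delete): buffer="zynmt" (len 5), cursors c1@0 c2@0 c3@1, authorship .....
After op 3 (delete): buffer="ynmt" (len 4), cursors c1@0 c2@0 c3@0, authorship ....
After op 4 (insert('e')): buffer="eeeynmt" (len 7), cursors c1@3 c2@3 c3@3, authorship 123....
After op 5 (move_left): buffer="eeeynmt" (len 7), cursors c1@2 c2@2 c3@2, authorship 123....
After op 6 (insert('n')): buffer="eennneynmt" (len 10), cursors c1@5 c2@5 c3@5, authorship 121233....
After op 7 (move_right): buffer="eennneynmt" (len 10), cursors c1@6 c2@6 c3@6, authorship 121233....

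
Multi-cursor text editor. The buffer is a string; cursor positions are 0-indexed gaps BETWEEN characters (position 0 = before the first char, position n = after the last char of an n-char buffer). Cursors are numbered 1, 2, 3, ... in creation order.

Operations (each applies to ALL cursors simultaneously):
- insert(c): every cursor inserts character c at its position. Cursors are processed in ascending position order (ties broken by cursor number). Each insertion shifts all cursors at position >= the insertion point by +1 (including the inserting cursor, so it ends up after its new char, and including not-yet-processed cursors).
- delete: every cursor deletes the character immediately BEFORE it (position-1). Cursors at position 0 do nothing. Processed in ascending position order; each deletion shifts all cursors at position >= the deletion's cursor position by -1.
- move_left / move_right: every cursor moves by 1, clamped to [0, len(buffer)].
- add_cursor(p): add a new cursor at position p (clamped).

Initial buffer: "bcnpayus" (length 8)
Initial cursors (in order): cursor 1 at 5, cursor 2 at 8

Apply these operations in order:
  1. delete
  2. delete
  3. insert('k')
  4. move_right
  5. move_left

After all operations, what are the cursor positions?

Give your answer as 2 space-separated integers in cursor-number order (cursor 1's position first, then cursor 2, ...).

After op 1 (delete): buffer="bcnpyu" (len 6), cursors c1@4 c2@6, authorship ......
After op 2 (delete): buffer="bcny" (len 4), cursors c1@3 c2@4, authorship ....
After op 3 (insert('k')): buffer="bcnkyk" (len 6), cursors c1@4 c2@6, authorship ...1.2
After op 4 (move_right): buffer="bcnkyk" (len 6), cursors c1@5 c2@6, authorship ...1.2
After op 5 (move_left): buffer="bcnkyk" (len 6), cursors c1@4 c2@5, authorship ...1.2

Answer: 4 5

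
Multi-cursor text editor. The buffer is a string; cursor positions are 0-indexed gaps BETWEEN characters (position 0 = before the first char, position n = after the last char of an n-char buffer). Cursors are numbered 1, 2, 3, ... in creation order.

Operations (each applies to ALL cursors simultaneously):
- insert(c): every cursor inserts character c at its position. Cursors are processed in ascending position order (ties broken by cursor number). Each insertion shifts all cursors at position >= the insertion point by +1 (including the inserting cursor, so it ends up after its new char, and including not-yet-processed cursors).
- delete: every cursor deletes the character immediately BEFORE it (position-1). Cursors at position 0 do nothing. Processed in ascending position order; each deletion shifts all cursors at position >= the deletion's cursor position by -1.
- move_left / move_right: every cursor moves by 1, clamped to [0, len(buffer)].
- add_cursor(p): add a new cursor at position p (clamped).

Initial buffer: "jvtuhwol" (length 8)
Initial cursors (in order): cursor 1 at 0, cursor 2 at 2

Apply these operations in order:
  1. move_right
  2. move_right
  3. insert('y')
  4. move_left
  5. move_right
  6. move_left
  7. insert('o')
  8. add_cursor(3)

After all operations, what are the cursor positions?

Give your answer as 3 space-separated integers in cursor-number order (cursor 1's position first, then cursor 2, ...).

Answer: 3 7 3

Derivation:
After op 1 (move_right): buffer="jvtuhwol" (len 8), cursors c1@1 c2@3, authorship ........
After op 2 (move_right): buffer="jvtuhwol" (len 8), cursors c1@2 c2@4, authorship ........
After op 3 (insert('y')): buffer="jvytuyhwol" (len 10), cursors c1@3 c2@6, authorship ..1..2....
After op 4 (move_left): buffer="jvytuyhwol" (len 10), cursors c1@2 c2@5, authorship ..1..2....
After op 5 (move_right): buffer="jvytuyhwol" (len 10), cursors c1@3 c2@6, authorship ..1..2....
After op 6 (move_left): buffer="jvytuyhwol" (len 10), cursors c1@2 c2@5, authorship ..1..2....
After op 7 (insert('o')): buffer="jvoytuoyhwol" (len 12), cursors c1@3 c2@7, authorship ..11..22....
After op 8 (add_cursor(3)): buffer="jvoytuoyhwol" (len 12), cursors c1@3 c3@3 c2@7, authorship ..11..22....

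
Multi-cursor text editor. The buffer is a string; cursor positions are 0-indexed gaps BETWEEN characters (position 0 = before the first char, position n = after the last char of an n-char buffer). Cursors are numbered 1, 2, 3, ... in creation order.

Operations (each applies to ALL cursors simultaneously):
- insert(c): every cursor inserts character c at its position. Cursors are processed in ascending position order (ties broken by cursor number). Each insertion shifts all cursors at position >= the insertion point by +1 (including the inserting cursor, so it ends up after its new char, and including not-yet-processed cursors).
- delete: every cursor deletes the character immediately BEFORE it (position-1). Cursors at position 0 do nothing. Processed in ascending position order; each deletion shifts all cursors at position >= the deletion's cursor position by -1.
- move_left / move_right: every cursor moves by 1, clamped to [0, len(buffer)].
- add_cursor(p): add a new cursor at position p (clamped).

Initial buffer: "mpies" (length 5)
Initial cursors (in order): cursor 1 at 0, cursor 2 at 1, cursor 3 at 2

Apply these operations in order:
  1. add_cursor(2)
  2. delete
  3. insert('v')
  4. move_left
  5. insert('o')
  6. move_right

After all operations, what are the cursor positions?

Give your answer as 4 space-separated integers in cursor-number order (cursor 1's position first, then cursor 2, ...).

Answer: 8 8 8 8

Derivation:
After op 1 (add_cursor(2)): buffer="mpies" (len 5), cursors c1@0 c2@1 c3@2 c4@2, authorship .....
After op 2 (delete): buffer="ies" (len 3), cursors c1@0 c2@0 c3@0 c4@0, authorship ...
After op 3 (insert('v')): buffer="vvvvies" (len 7), cursors c1@4 c2@4 c3@4 c4@4, authorship 1234...
After op 4 (move_left): buffer="vvvvies" (len 7), cursors c1@3 c2@3 c3@3 c4@3, authorship 1234...
After op 5 (insert('o')): buffer="vvvoooovies" (len 11), cursors c1@7 c2@7 c3@7 c4@7, authorship 12312344...
After op 6 (move_right): buffer="vvvoooovies" (len 11), cursors c1@8 c2@8 c3@8 c4@8, authorship 12312344...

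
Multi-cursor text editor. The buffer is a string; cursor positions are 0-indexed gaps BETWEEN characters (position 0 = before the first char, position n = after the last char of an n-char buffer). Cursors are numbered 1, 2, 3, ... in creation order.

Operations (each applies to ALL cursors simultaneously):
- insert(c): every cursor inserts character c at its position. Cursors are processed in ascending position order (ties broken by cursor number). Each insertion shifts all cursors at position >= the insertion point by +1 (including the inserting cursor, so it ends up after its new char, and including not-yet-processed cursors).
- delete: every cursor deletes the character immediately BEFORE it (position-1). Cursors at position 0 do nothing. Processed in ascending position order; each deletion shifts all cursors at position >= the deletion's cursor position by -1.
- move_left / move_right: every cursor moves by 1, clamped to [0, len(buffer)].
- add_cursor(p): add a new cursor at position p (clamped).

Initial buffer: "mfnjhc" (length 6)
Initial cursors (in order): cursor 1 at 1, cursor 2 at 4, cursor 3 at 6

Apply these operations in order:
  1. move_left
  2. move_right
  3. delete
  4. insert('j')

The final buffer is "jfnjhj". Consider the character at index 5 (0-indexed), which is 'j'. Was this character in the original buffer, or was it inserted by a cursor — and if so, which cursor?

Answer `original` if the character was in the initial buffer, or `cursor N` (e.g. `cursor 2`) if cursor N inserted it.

After op 1 (move_left): buffer="mfnjhc" (len 6), cursors c1@0 c2@3 c3@5, authorship ......
After op 2 (move_right): buffer="mfnjhc" (len 6), cursors c1@1 c2@4 c3@6, authorship ......
After op 3 (delete): buffer="fnh" (len 3), cursors c1@0 c2@2 c3@3, authorship ...
After op 4 (insert('j')): buffer="jfnjhj" (len 6), cursors c1@1 c2@4 c3@6, authorship 1..2.3
Authorship (.=original, N=cursor N): 1 . . 2 . 3
Index 5: author = 3

Answer: cursor 3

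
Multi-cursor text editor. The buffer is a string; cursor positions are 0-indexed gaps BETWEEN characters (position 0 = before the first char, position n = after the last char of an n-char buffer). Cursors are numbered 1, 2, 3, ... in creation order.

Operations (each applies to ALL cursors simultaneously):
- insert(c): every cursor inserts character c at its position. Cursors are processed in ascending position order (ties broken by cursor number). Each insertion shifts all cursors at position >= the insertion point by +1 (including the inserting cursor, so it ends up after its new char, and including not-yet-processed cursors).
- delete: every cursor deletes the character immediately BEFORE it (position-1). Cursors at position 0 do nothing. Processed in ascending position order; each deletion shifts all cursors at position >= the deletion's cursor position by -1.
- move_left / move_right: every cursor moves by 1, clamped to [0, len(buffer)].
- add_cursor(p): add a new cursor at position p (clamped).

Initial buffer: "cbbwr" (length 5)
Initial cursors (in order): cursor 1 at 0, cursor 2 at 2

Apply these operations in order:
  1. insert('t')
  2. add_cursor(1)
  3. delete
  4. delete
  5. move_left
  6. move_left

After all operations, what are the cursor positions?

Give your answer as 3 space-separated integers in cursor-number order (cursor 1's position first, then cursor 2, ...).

After op 1 (insert('t')): buffer="tcbtbwr" (len 7), cursors c1@1 c2@4, authorship 1..2...
After op 2 (add_cursor(1)): buffer="tcbtbwr" (len 7), cursors c1@1 c3@1 c2@4, authorship 1..2...
After op 3 (delete): buffer="cbbwr" (len 5), cursors c1@0 c3@0 c2@2, authorship .....
After op 4 (delete): buffer="cbwr" (len 4), cursors c1@0 c3@0 c2@1, authorship ....
After op 5 (move_left): buffer="cbwr" (len 4), cursors c1@0 c2@0 c3@0, authorship ....
After op 6 (move_left): buffer="cbwr" (len 4), cursors c1@0 c2@0 c3@0, authorship ....

Answer: 0 0 0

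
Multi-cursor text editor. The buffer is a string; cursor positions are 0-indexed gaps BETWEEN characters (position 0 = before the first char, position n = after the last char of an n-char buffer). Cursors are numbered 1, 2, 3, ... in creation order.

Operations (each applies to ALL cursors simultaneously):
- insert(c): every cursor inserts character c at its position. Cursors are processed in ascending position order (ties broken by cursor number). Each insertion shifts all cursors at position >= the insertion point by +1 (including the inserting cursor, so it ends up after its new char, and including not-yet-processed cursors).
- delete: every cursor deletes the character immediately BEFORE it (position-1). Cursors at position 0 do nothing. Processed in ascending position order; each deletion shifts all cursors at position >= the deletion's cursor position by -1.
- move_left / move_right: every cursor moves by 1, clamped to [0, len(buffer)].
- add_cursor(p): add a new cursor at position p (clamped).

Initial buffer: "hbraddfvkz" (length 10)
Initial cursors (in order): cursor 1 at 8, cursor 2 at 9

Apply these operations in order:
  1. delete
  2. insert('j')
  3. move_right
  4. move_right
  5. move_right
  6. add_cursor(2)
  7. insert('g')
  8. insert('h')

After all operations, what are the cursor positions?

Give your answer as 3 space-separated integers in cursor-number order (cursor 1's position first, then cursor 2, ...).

Answer: 16 16 4

Derivation:
After op 1 (delete): buffer="hbraddfz" (len 8), cursors c1@7 c2@7, authorship ........
After op 2 (insert('j')): buffer="hbraddfjjz" (len 10), cursors c1@9 c2@9, authorship .......12.
After op 3 (move_right): buffer="hbraddfjjz" (len 10), cursors c1@10 c2@10, authorship .......12.
After op 4 (move_right): buffer="hbraddfjjz" (len 10), cursors c1@10 c2@10, authorship .......12.
After op 5 (move_right): buffer="hbraddfjjz" (len 10), cursors c1@10 c2@10, authorship .......12.
After op 6 (add_cursor(2)): buffer="hbraddfjjz" (len 10), cursors c3@2 c1@10 c2@10, authorship .......12.
After op 7 (insert('g')): buffer="hbgraddfjjzgg" (len 13), cursors c3@3 c1@13 c2@13, authorship ..3.....12.12
After op 8 (insert('h')): buffer="hbghraddfjjzgghh" (len 16), cursors c3@4 c1@16 c2@16, authorship ..33.....12.1212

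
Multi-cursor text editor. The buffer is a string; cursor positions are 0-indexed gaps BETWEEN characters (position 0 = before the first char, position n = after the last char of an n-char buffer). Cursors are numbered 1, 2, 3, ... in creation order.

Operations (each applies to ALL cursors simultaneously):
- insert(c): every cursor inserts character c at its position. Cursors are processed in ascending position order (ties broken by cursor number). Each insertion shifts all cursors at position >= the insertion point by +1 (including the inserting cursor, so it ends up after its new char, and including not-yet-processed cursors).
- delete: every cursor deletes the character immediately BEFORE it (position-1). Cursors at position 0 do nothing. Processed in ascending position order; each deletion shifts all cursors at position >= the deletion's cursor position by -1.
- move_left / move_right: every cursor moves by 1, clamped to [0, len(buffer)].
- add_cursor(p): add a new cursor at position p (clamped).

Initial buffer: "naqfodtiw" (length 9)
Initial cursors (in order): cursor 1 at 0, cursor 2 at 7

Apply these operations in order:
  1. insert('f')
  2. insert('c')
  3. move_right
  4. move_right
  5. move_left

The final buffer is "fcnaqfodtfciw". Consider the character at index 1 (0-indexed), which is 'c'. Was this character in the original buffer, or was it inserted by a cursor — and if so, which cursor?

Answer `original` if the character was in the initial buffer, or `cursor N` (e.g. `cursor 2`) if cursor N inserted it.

After op 1 (insert('f')): buffer="fnaqfodtfiw" (len 11), cursors c1@1 c2@9, authorship 1.......2..
After op 2 (insert('c')): buffer="fcnaqfodtfciw" (len 13), cursors c1@2 c2@11, authorship 11.......22..
After op 3 (move_right): buffer="fcnaqfodtfciw" (len 13), cursors c1@3 c2@12, authorship 11.......22..
After op 4 (move_right): buffer="fcnaqfodtfciw" (len 13), cursors c1@4 c2@13, authorship 11.......22..
After op 5 (move_left): buffer="fcnaqfodtfciw" (len 13), cursors c1@3 c2@12, authorship 11.......22..
Authorship (.=original, N=cursor N): 1 1 . . . . . . . 2 2 . .
Index 1: author = 1

Answer: cursor 1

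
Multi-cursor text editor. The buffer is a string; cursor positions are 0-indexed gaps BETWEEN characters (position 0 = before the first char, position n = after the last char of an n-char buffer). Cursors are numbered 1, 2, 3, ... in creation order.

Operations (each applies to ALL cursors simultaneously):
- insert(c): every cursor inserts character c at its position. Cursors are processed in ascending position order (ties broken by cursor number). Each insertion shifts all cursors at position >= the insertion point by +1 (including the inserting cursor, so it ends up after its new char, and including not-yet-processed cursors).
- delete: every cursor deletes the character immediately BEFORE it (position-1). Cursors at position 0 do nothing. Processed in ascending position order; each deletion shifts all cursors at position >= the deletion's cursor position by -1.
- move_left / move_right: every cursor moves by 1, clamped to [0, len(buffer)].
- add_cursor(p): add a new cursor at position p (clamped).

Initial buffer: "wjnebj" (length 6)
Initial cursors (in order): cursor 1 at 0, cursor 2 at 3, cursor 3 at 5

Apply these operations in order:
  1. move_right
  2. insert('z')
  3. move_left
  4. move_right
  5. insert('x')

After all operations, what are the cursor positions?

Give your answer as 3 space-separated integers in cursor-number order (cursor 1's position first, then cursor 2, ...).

After op 1 (move_right): buffer="wjnebj" (len 6), cursors c1@1 c2@4 c3@6, authorship ......
After op 2 (insert('z')): buffer="wzjnezbjz" (len 9), cursors c1@2 c2@6 c3@9, authorship .1...2..3
After op 3 (move_left): buffer="wzjnezbjz" (len 9), cursors c1@1 c2@5 c3@8, authorship .1...2..3
After op 4 (move_right): buffer="wzjnezbjz" (len 9), cursors c1@2 c2@6 c3@9, authorship .1...2..3
After op 5 (insert('x')): buffer="wzxjnezxbjzx" (len 12), cursors c1@3 c2@8 c3@12, authorship .11...22..33

Answer: 3 8 12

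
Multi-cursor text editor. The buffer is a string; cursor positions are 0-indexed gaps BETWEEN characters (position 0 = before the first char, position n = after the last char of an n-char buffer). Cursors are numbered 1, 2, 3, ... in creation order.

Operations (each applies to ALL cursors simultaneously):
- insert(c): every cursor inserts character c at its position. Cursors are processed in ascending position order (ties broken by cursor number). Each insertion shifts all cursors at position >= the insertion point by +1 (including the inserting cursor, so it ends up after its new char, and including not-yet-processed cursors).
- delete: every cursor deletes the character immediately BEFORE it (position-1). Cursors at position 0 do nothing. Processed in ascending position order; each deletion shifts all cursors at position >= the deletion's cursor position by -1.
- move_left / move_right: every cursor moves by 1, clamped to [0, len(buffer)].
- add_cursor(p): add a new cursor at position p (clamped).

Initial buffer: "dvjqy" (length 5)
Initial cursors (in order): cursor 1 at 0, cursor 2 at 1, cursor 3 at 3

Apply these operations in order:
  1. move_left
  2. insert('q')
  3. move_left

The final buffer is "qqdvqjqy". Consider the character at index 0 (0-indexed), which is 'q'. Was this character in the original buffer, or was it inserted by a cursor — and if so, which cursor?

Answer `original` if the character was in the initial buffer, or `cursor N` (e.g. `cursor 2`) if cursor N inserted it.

Answer: cursor 1

Derivation:
After op 1 (move_left): buffer="dvjqy" (len 5), cursors c1@0 c2@0 c3@2, authorship .....
After op 2 (insert('q')): buffer="qqdvqjqy" (len 8), cursors c1@2 c2@2 c3@5, authorship 12..3...
After op 3 (move_left): buffer="qqdvqjqy" (len 8), cursors c1@1 c2@1 c3@4, authorship 12..3...
Authorship (.=original, N=cursor N): 1 2 . . 3 . . .
Index 0: author = 1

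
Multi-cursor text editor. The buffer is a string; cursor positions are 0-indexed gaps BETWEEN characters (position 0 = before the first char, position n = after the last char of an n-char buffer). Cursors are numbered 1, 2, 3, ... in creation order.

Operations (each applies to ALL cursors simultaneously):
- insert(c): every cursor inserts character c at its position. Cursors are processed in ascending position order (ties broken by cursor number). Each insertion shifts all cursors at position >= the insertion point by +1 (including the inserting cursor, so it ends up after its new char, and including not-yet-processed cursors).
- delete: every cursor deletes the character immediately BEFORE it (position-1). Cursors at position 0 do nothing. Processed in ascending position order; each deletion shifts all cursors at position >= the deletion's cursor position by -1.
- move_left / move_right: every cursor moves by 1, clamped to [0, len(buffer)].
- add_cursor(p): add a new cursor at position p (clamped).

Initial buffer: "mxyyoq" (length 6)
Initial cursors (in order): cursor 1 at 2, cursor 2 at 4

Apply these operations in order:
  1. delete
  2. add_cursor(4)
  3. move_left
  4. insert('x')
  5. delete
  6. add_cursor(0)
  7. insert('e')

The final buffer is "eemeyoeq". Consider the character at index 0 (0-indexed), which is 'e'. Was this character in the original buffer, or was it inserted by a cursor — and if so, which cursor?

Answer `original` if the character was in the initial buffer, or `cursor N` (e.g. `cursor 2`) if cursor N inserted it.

After op 1 (delete): buffer="myoq" (len 4), cursors c1@1 c2@2, authorship ....
After op 2 (add_cursor(4)): buffer="myoq" (len 4), cursors c1@1 c2@2 c3@4, authorship ....
After op 3 (move_left): buffer="myoq" (len 4), cursors c1@0 c2@1 c3@3, authorship ....
After op 4 (insert('x')): buffer="xmxyoxq" (len 7), cursors c1@1 c2@3 c3@6, authorship 1.2..3.
After op 5 (delete): buffer="myoq" (len 4), cursors c1@0 c2@1 c3@3, authorship ....
After op 6 (add_cursor(0)): buffer="myoq" (len 4), cursors c1@0 c4@0 c2@1 c3@3, authorship ....
After op 7 (insert('e')): buffer="eemeyoeq" (len 8), cursors c1@2 c4@2 c2@4 c3@7, authorship 14.2..3.
Authorship (.=original, N=cursor N): 1 4 . 2 . . 3 .
Index 0: author = 1

Answer: cursor 1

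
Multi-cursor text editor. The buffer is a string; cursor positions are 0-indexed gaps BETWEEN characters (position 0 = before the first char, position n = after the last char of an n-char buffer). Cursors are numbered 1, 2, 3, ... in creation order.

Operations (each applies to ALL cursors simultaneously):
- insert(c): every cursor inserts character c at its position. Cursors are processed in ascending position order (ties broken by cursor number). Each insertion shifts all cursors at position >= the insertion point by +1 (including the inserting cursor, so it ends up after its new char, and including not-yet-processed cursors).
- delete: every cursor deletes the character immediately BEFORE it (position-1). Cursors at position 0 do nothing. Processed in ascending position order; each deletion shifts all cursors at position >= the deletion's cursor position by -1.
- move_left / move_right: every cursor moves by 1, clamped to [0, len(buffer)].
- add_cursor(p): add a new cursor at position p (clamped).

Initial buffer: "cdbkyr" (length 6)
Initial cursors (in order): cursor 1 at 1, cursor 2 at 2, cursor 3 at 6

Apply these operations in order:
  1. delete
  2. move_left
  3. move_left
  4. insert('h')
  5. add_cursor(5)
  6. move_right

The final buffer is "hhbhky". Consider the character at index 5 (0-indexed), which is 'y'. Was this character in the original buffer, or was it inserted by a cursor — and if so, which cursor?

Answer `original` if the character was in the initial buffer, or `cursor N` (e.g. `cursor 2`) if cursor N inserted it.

Answer: original

Derivation:
After op 1 (delete): buffer="bky" (len 3), cursors c1@0 c2@0 c3@3, authorship ...
After op 2 (move_left): buffer="bky" (len 3), cursors c1@0 c2@0 c3@2, authorship ...
After op 3 (move_left): buffer="bky" (len 3), cursors c1@0 c2@0 c3@1, authorship ...
After op 4 (insert('h')): buffer="hhbhky" (len 6), cursors c1@2 c2@2 c3@4, authorship 12.3..
After op 5 (add_cursor(5)): buffer="hhbhky" (len 6), cursors c1@2 c2@2 c3@4 c4@5, authorship 12.3..
After op 6 (move_right): buffer="hhbhky" (len 6), cursors c1@3 c2@3 c3@5 c4@6, authorship 12.3..
Authorship (.=original, N=cursor N): 1 2 . 3 . .
Index 5: author = original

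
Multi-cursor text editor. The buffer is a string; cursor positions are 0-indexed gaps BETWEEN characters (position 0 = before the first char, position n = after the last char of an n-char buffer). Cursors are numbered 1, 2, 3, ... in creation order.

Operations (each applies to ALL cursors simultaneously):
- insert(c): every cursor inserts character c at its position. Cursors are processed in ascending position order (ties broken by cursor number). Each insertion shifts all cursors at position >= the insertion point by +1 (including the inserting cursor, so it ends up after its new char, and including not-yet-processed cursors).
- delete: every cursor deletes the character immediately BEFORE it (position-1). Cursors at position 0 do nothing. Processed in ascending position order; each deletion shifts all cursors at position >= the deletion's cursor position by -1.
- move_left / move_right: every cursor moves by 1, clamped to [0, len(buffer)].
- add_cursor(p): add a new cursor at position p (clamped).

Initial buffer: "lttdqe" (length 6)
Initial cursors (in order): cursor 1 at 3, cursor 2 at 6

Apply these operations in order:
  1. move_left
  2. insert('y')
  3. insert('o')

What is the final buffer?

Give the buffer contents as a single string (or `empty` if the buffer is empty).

After op 1 (move_left): buffer="lttdqe" (len 6), cursors c1@2 c2@5, authorship ......
After op 2 (insert('y')): buffer="ltytdqye" (len 8), cursors c1@3 c2@7, authorship ..1...2.
After op 3 (insert('o')): buffer="ltyotdqyoe" (len 10), cursors c1@4 c2@9, authorship ..11...22.

Answer: ltyotdqyoe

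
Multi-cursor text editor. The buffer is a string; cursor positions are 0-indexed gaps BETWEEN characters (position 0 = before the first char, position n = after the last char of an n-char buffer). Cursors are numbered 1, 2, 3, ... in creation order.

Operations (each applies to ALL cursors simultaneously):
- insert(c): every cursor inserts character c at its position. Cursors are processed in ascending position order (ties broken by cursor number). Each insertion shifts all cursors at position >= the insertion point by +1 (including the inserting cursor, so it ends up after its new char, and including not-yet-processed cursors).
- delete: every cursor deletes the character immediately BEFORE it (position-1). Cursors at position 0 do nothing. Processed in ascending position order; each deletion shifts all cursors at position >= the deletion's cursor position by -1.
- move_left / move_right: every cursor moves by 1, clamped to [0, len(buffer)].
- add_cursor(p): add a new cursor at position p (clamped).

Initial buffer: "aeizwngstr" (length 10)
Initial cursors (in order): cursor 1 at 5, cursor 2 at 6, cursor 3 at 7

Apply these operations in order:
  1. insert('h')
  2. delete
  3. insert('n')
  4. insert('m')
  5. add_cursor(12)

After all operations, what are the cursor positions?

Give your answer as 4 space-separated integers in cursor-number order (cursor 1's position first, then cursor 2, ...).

Answer: 7 10 13 12

Derivation:
After op 1 (insert('h')): buffer="aeizwhnhghstr" (len 13), cursors c1@6 c2@8 c3@10, authorship .....1.2.3...
After op 2 (delete): buffer="aeizwngstr" (len 10), cursors c1@5 c2@6 c3@7, authorship ..........
After op 3 (insert('n')): buffer="aeizwnnngnstr" (len 13), cursors c1@6 c2@8 c3@10, authorship .....1.2.3...
After op 4 (insert('m')): buffer="aeizwnmnnmgnmstr" (len 16), cursors c1@7 c2@10 c3@13, authorship .....11.22.33...
After op 5 (add_cursor(12)): buffer="aeizwnmnnmgnmstr" (len 16), cursors c1@7 c2@10 c4@12 c3@13, authorship .....11.22.33...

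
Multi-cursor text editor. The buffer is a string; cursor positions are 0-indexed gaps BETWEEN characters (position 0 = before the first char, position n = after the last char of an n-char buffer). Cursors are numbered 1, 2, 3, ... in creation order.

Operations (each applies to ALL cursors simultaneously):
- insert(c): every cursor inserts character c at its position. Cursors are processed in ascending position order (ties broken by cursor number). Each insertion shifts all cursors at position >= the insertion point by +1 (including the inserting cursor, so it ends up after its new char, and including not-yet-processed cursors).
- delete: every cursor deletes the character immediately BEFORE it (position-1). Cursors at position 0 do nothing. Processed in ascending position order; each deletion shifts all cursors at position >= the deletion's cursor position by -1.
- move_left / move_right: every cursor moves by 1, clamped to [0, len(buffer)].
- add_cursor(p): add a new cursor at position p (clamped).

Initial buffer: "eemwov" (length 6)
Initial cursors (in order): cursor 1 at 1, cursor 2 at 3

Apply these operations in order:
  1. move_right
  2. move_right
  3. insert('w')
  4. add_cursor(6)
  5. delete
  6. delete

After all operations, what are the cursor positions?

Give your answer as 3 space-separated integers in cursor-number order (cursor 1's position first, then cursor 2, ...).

After op 1 (move_right): buffer="eemwov" (len 6), cursors c1@2 c2@4, authorship ......
After op 2 (move_right): buffer="eemwov" (len 6), cursors c1@3 c2@5, authorship ......
After op 3 (insert('w')): buffer="eemwwowv" (len 8), cursors c1@4 c2@7, authorship ...1..2.
After op 4 (add_cursor(6)): buffer="eemwwowv" (len 8), cursors c1@4 c3@6 c2@7, authorship ...1..2.
After op 5 (delete): buffer="eemwv" (len 5), cursors c1@3 c2@4 c3@4, authorship .....
After op 6 (delete): buffer="ev" (len 2), cursors c1@1 c2@1 c3@1, authorship ..

Answer: 1 1 1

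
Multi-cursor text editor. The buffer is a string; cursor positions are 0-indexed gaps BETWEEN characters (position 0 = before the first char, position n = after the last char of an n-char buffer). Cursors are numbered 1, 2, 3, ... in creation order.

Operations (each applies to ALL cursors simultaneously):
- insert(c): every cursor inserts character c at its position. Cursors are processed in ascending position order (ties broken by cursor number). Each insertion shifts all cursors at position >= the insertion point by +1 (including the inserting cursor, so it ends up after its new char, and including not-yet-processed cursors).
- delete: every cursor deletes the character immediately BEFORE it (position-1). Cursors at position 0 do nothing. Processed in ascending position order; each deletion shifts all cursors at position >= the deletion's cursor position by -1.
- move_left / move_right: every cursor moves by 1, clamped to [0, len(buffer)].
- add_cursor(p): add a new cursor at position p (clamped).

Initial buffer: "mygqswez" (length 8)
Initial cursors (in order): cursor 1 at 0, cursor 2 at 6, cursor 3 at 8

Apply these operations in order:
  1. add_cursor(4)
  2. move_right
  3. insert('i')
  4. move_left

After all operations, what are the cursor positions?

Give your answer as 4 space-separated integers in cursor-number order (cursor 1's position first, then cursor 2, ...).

After op 1 (add_cursor(4)): buffer="mygqswez" (len 8), cursors c1@0 c4@4 c2@6 c3@8, authorship ........
After op 2 (move_right): buffer="mygqswez" (len 8), cursors c1@1 c4@5 c2@7 c3@8, authorship ........
After op 3 (insert('i')): buffer="miygqsiweizi" (len 12), cursors c1@2 c4@7 c2@10 c3@12, authorship .1....4..2.3
After op 4 (move_left): buffer="miygqsiweizi" (len 12), cursors c1@1 c4@6 c2@9 c3@11, authorship .1....4..2.3

Answer: 1 9 11 6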